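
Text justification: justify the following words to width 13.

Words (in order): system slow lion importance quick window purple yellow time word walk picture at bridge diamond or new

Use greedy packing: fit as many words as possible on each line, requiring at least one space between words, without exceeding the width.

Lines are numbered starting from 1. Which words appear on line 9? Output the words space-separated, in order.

Answer: diamond or

Derivation:
Line 1: ['system', 'slow'] (min_width=11, slack=2)
Line 2: ['lion'] (min_width=4, slack=9)
Line 3: ['importance'] (min_width=10, slack=3)
Line 4: ['quick', 'window'] (min_width=12, slack=1)
Line 5: ['purple', 'yellow'] (min_width=13, slack=0)
Line 6: ['time', 'word'] (min_width=9, slack=4)
Line 7: ['walk', 'picture'] (min_width=12, slack=1)
Line 8: ['at', 'bridge'] (min_width=9, slack=4)
Line 9: ['diamond', 'or'] (min_width=10, slack=3)
Line 10: ['new'] (min_width=3, slack=10)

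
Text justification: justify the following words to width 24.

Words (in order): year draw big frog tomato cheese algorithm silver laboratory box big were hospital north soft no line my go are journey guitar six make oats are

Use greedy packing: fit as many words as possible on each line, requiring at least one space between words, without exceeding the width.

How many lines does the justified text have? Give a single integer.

Line 1: ['year', 'draw', 'big', 'frog'] (min_width=18, slack=6)
Line 2: ['tomato', 'cheese', 'algorithm'] (min_width=23, slack=1)
Line 3: ['silver', 'laboratory', 'box'] (min_width=21, slack=3)
Line 4: ['big', 'were', 'hospital', 'north'] (min_width=23, slack=1)
Line 5: ['soft', 'no', 'line', 'my', 'go', 'are'] (min_width=22, slack=2)
Line 6: ['journey', 'guitar', 'six', 'make'] (min_width=23, slack=1)
Line 7: ['oats', 'are'] (min_width=8, slack=16)
Total lines: 7

Answer: 7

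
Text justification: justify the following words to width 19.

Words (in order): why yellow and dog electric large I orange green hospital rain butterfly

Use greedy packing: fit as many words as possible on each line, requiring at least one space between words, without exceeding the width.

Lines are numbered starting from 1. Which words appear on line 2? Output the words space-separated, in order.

Answer: electric large I

Derivation:
Line 1: ['why', 'yellow', 'and', 'dog'] (min_width=18, slack=1)
Line 2: ['electric', 'large', 'I'] (min_width=16, slack=3)
Line 3: ['orange', 'green'] (min_width=12, slack=7)
Line 4: ['hospital', 'rain'] (min_width=13, slack=6)
Line 5: ['butterfly'] (min_width=9, slack=10)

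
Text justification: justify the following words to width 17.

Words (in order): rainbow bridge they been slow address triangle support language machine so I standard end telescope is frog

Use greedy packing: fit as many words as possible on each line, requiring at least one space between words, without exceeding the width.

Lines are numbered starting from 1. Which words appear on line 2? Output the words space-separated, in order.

Line 1: ['rainbow', 'bridge'] (min_width=14, slack=3)
Line 2: ['they', 'been', 'slow'] (min_width=14, slack=3)
Line 3: ['address', 'triangle'] (min_width=16, slack=1)
Line 4: ['support', 'language'] (min_width=16, slack=1)
Line 5: ['machine', 'so', 'I'] (min_width=12, slack=5)
Line 6: ['standard', 'end'] (min_width=12, slack=5)
Line 7: ['telescope', 'is', 'frog'] (min_width=17, slack=0)

Answer: they been slow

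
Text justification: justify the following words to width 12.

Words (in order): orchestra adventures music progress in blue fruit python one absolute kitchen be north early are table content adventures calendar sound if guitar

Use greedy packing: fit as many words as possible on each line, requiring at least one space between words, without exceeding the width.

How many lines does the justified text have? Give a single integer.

Line 1: ['orchestra'] (min_width=9, slack=3)
Line 2: ['adventures'] (min_width=10, slack=2)
Line 3: ['music'] (min_width=5, slack=7)
Line 4: ['progress', 'in'] (min_width=11, slack=1)
Line 5: ['blue', 'fruit'] (min_width=10, slack=2)
Line 6: ['python', 'one'] (min_width=10, slack=2)
Line 7: ['absolute'] (min_width=8, slack=4)
Line 8: ['kitchen', 'be'] (min_width=10, slack=2)
Line 9: ['north', 'early'] (min_width=11, slack=1)
Line 10: ['are', 'table'] (min_width=9, slack=3)
Line 11: ['content'] (min_width=7, slack=5)
Line 12: ['adventures'] (min_width=10, slack=2)
Line 13: ['calendar'] (min_width=8, slack=4)
Line 14: ['sound', 'if'] (min_width=8, slack=4)
Line 15: ['guitar'] (min_width=6, slack=6)
Total lines: 15

Answer: 15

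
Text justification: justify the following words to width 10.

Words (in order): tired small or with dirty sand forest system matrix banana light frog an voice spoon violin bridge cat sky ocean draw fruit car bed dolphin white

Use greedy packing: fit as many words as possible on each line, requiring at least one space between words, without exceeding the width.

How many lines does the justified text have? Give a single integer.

Line 1: ['tired'] (min_width=5, slack=5)
Line 2: ['small', 'or'] (min_width=8, slack=2)
Line 3: ['with', 'dirty'] (min_width=10, slack=0)
Line 4: ['sand'] (min_width=4, slack=6)
Line 5: ['forest'] (min_width=6, slack=4)
Line 6: ['system'] (min_width=6, slack=4)
Line 7: ['matrix'] (min_width=6, slack=4)
Line 8: ['banana'] (min_width=6, slack=4)
Line 9: ['light', 'frog'] (min_width=10, slack=0)
Line 10: ['an', 'voice'] (min_width=8, slack=2)
Line 11: ['spoon'] (min_width=5, slack=5)
Line 12: ['violin'] (min_width=6, slack=4)
Line 13: ['bridge', 'cat'] (min_width=10, slack=0)
Line 14: ['sky', 'ocean'] (min_width=9, slack=1)
Line 15: ['draw', 'fruit'] (min_width=10, slack=0)
Line 16: ['car', 'bed'] (min_width=7, slack=3)
Line 17: ['dolphin'] (min_width=7, slack=3)
Line 18: ['white'] (min_width=5, slack=5)
Total lines: 18

Answer: 18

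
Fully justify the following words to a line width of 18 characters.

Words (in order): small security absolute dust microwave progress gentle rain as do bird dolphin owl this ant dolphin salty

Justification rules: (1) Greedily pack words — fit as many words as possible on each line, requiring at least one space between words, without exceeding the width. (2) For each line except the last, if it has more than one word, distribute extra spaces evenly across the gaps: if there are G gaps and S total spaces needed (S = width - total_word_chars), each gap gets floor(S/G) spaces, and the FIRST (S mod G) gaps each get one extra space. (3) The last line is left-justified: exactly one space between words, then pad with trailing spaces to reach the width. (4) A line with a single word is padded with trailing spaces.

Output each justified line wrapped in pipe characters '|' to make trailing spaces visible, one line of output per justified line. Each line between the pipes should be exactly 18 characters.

Line 1: ['small', 'security'] (min_width=14, slack=4)
Line 2: ['absolute', 'dust'] (min_width=13, slack=5)
Line 3: ['microwave', 'progress'] (min_width=18, slack=0)
Line 4: ['gentle', 'rain', 'as', 'do'] (min_width=17, slack=1)
Line 5: ['bird', 'dolphin', 'owl'] (min_width=16, slack=2)
Line 6: ['this', 'ant', 'dolphin'] (min_width=16, slack=2)
Line 7: ['salty'] (min_width=5, slack=13)

Answer: |small     security|
|absolute      dust|
|microwave progress|
|gentle  rain as do|
|bird  dolphin  owl|
|this  ant  dolphin|
|salty             |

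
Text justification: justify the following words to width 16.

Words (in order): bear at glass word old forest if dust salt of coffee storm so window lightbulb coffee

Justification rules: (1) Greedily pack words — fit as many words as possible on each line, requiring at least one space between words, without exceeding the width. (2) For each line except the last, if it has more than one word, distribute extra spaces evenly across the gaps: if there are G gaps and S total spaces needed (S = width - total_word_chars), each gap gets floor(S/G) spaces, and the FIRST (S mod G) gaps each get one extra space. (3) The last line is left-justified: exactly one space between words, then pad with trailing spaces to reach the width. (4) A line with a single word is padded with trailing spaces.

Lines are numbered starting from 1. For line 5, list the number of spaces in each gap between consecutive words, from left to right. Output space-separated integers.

Answer: 1

Derivation:
Line 1: ['bear', 'at', 'glass'] (min_width=13, slack=3)
Line 2: ['word', 'old', 'forest'] (min_width=15, slack=1)
Line 3: ['if', 'dust', 'salt', 'of'] (min_width=15, slack=1)
Line 4: ['coffee', 'storm', 'so'] (min_width=15, slack=1)
Line 5: ['window', 'lightbulb'] (min_width=16, slack=0)
Line 6: ['coffee'] (min_width=6, slack=10)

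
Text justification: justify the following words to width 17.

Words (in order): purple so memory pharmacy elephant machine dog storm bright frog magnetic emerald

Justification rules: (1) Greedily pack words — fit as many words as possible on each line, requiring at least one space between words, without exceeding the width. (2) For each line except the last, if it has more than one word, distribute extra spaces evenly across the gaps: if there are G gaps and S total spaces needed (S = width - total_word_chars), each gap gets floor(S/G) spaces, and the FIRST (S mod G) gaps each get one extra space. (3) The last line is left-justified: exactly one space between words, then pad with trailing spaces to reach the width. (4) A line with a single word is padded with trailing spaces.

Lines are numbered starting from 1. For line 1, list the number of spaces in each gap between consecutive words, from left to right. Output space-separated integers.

Answer: 2 1

Derivation:
Line 1: ['purple', 'so', 'memory'] (min_width=16, slack=1)
Line 2: ['pharmacy', 'elephant'] (min_width=17, slack=0)
Line 3: ['machine', 'dog', 'storm'] (min_width=17, slack=0)
Line 4: ['bright', 'frog'] (min_width=11, slack=6)
Line 5: ['magnetic', 'emerald'] (min_width=16, slack=1)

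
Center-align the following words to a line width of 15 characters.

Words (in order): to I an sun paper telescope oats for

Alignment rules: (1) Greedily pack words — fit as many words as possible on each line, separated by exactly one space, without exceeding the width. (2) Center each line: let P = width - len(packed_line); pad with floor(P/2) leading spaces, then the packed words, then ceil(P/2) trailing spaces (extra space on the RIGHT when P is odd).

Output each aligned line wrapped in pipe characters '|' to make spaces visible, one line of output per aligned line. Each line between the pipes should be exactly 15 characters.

Answer: |  to I an sun  |
|paper telescope|
|   oats for    |

Derivation:
Line 1: ['to', 'I', 'an', 'sun'] (min_width=11, slack=4)
Line 2: ['paper', 'telescope'] (min_width=15, slack=0)
Line 3: ['oats', 'for'] (min_width=8, slack=7)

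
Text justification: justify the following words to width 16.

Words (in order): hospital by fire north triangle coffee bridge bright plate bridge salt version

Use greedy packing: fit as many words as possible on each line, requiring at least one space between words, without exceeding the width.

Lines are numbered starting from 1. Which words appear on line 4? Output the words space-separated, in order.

Answer: bright plate

Derivation:
Line 1: ['hospital', 'by', 'fire'] (min_width=16, slack=0)
Line 2: ['north', 'triangle'] (min_width=14, slack=2)
Line 3: ['coffee', 'bridge'] (min_width=13, slack=3)
Line 4: ['bright', 'plate'] (min_width=12, slack=4)
Line 5: ['bridge', 'salt'] (min_width=11, slack=5)
Line 6: ['version'] (min_width=7, slack=9)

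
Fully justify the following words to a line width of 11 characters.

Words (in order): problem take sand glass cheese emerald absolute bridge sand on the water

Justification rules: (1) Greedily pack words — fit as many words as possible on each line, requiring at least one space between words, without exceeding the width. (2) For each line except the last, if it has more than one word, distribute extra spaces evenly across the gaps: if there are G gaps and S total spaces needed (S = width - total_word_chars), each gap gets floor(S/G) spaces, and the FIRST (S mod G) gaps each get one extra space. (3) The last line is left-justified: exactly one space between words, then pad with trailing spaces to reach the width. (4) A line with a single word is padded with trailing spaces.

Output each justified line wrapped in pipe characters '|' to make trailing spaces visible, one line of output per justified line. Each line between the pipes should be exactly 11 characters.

Line 1: ['problem'] (min_width=7, slack=4)
Line 2: ['take', 'sand'] (min_width=9, slack=2)
Line 3: ['glass'] (min_width=5, slack=6)
Line 4: ['cheese'] (min_width=6, slack=5)
Line 5: ['emerald'] (min_width=7, slack=4)
Line 6: ['absolute'] (min_width=8, slack=3)
Line 7: ['bridge', 'sand'] (min_width=11, slack=0)
Line 8: ['on', 'the'] (min_width=6, slack=5)
Line 9: ['water'] (min_width=5, slack=6)

Answer: |problem    |
|take   sand|
|glass      |
|cheese     |
|emerald    |
|absolute   |
|bridge sand|
|on      the|
|water      |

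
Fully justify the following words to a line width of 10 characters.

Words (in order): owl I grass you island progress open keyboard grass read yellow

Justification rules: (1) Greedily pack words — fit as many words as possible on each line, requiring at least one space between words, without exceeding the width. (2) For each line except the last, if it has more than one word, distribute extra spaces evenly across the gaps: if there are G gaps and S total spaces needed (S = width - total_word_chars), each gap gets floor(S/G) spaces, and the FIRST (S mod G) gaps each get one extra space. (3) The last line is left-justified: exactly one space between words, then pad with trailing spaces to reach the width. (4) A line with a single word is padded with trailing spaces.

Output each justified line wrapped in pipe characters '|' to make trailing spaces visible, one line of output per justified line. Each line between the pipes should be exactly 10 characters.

Line 1: ['owl', 'I'] (min_width=5, slack=5)
Line 2: ['grass', 'you'] (min_width=9, slack=1)
Line 3: ['island'] (min_width=6, slack=4)
Line 4: ['progress'] (min_width=8, slack=2)
Line 5: ['open'] (min_width=4, slack=6)
Line 6: ['keyboard'] (min_width=8, slack=2)
Line 7: ['grass', 'read'] (min_width=10, slack=0)
Line 8: ['yellow'] (min_width=6, slack=4)

Answer: |owl      I|
|grass  you|
|island    |
|progress  |
|open      |
|keyboard  |
|grass read|
|yellow    |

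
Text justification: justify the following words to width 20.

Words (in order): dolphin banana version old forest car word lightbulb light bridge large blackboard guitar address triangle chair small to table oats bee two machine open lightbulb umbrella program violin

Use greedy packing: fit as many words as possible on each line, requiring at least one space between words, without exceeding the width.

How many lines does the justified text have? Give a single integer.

Answer: 11

Derivation:
Line 1: ['dolphin', 'banana'] (min_width=14, slack=6)
Line 2: ['version', 'old', 'forest'] (min_width=18, slack=2)
Line 3: ['car', 'word', 'lightbulb'] (min_width=18, slack=2)
Line 4: ['light', 'bridge', 'large'] (min_width=18, slack=2)
Line 5: ['blackboard', 'guitar'] (min_width=17, slack=3)
Line 6: ['address', 'triangle'] (min_width=16, slack=4)
Line 7: ['chair', 'small', 'to', 'table'] (min_width=20, slack=0)
Line 8: ['oats', 'bee', 'two', 'machine'] (min_width=20, slack=0)
Line 9: ['open', 'lightbulb'] (min_width=14, slack=6)
Line 10: ['umbrella', 'program'] (min_width=16, slack=4)
Line 11: ['violin'] (min_width=6, slack=14)
Total lines: 11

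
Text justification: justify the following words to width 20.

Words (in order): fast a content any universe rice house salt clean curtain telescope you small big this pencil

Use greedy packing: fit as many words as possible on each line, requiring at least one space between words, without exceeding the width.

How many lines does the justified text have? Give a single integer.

Line 1: ['fast', 'a', 'content', 'any'] (min_width=18, slack=2)
Line 2: ['universe', 'rice', 'house'] (min_width=19, slack=1)
Line 3: ['salt', 'clean', 'curtain'] (min_width=18, slack=2)
Line 4: ['telescope', 'you', 'small'] (min_width=19, slack=1)
Line 5: ['big', 'this', 'pencil'] (min_width=15, slack=5)
Total lines: 5

Answer: 5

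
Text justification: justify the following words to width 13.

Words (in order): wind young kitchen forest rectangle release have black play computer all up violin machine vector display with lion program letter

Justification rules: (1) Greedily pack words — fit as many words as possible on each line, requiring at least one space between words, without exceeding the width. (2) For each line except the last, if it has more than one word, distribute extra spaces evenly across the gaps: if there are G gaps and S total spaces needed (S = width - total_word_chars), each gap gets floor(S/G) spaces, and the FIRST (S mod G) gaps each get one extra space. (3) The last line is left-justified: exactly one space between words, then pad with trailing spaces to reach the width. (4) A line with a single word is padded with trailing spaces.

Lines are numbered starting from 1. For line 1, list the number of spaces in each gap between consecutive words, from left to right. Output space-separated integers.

Answer: 4

Derivation:
Line 1: ['wind', 'young'] (min_width=10, slack=3)
Line 2: ['kitchen'] (min_width=7, slack=6)
Line 3: ['forest'] (min_width=6, slack=7)
Line 4: ['rectangle'] (min_width=9, slack=4)
Line 5: ['release', 'have'] (min_width=12, slack=1)
Line 6: ['black', 'play'] (min_width=10, slack=3)
Line 7: ['computer', 'all'] (min_width=12, slack=1)
Line 8: ['up', 'violin'] (min_width=9, slack=4)
Line 9: ['machine'] (min_width=7, slack=6)
Line 10: ['vector'] (min_width=6, slack=7)
Line 11: ['display', 'with'] (min_width=12, slack=1)
Line 12: ['lion', 'program'] (min_width=12, slack=1)
Line 13: ['letter'] (min_width=6, slack=7)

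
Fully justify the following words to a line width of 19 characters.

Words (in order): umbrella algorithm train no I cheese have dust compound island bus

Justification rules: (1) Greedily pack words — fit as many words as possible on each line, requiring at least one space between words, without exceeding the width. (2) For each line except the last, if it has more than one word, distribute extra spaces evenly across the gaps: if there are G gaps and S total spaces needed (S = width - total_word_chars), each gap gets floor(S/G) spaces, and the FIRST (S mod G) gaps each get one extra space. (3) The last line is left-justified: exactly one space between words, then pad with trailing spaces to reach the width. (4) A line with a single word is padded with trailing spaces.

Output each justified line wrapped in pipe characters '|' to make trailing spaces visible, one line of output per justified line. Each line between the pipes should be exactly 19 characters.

Answer: |umbrella  algorithm|
|train  no  I cheese|
|have  dust compound|
|island bus         |

Derivation:
Line 1: ['umbrella', 'algorithm'] (min_width=18, slack=1)
Line 2: ['train', 'no', 'I', 'cheese'] (min_width=17, slack=2)
Line 3: ['have', 'dust', 'compound'] (min_width=18, slack=1)
Line 4: ['island', 'bus'] (min_width=10, slack=9)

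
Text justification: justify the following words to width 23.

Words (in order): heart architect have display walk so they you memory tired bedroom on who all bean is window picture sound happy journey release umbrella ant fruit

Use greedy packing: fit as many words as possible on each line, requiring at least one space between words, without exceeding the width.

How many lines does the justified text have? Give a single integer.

Line 1: ['heart', 'architect', 'have'] (min_width=20, slack=3)
Line 2: ['display', 'walk', 'so', 'they'] (min_width=20, slack=3)
Line 3: ['you', 'memory', 'tired'] (min_width=16, slack=7)
Line 4: ['bedroom', 'on', 'who', 'all', 'bean'] (min_width=23, slack=0)
Line 5: ['is', 'window', 'picture', 'sound'] (min_width=23, slack=0)
Line 6: ['happy', 'journey', 'release'] (min_width=21, slack=2)
Line 7: ['umbrella', 'ant', 'fruit'] (min_width=18, slack=5)
Total lines: 7

Answer: 7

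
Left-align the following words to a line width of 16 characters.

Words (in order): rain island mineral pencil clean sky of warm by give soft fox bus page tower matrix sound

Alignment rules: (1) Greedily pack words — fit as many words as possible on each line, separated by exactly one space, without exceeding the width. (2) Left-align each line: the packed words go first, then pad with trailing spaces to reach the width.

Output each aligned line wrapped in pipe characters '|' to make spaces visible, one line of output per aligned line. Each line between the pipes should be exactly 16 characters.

Answer: |rain island     |
|mineral pencil  |
|clean sky of    |
|warm by give    |
|soft fox bus    |
|page tower      |
|matrix sound    |

Derivation:
Line 1: ['rain', 'island'] (min_width=11, slack=5)
Line 2: ['mineral', 'pencil'] (min_width=14, slack=2)
Line 3: ['clean', 'sky', 'of'] (min_width=12, slack=4)
Line 4: ['warm', 'by', 'give'] (min_width=12, slack=4)
Line 5: ['soft', 'fox', 'bus'] (min_width=12, slack=4)
Line 6: ['page', 'tower'] (min_width=10, slack=6)
Line 7: ['matrix', 'sound'] (min_width=12, slack=4)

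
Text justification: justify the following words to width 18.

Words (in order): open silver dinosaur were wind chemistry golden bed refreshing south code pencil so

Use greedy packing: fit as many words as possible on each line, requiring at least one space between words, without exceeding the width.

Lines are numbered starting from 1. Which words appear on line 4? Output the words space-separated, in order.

Line 1: ['open', 'silver'] (min_width=11, slack=7)
Line 2: ['dinosaur', 'were', 'wind'] (min_width=18, slack=0)
Line 3: ['chemistry', 'golden'] (min_width=16, slack=2)
Line 4: ['bed', 'refreshing'] (min_width=14, slack=4)
Line 5: ['south', 'code', 'pencil'] (min_width=17, slack=1)
Line 6: ['so'] (min_width=2, slack=16)

Answer: bed refreshing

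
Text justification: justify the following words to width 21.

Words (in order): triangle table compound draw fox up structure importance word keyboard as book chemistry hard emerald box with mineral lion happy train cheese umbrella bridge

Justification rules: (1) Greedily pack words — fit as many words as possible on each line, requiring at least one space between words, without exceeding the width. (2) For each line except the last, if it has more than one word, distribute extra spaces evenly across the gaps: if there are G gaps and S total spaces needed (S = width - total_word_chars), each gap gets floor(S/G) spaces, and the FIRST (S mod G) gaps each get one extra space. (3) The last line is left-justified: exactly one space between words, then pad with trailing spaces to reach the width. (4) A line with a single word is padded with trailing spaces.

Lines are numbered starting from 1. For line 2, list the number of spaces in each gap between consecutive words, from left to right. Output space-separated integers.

Line 1: ['triangle', 'table'] (min_width=14, slack=7)
Line 2: ['compound', 'draw', 'fox', 'up'] (min_width=20, slack=1)
Line 3: ['structure', 'importance'] (min_width=20, slack=1)
Line 4: ['word', 'keyboard', 'as', 'book'] (min_width=21, slack=0)
Line 5: ['chemistry', 'hard'] (min_width=14, slack=7)
Line 6: ['emerald', 'box', 'with'] (min_width=16, slack=5)
Line 7: ['mineral', 'lion', 'happy'] (min_width=18, slack=3)
Line 8: ['train', 'cheese', 'umbrella'] (min_width=21, slack=0)
Line 9: ['bridge'] (min_width=6, slack=15)

Answer: 2 1 1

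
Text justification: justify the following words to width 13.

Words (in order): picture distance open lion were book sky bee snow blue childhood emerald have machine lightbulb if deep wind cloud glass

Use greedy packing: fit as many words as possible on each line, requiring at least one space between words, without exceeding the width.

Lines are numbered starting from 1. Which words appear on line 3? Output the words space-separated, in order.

Answer: lion were

Derivation:
Line 1: ['picture'] (min_width=7, slack=6)
Line 2: ['distance', 'open'] (min_width=13, slack=0)
Line 3: ['lion', 'were'] (min_width=9, slack=4)
Line 4: ['book', 'sky', 'bee'] (min_width=12, slack=1)
Line 5: ['snow', 'blue'] (min_width=9, slack=4)
Line 6: ['childhood'] (min_width=9, slack=4)
Line 7: ['emerald', 'have'] (min_width=12, slack=1)
Line 8: ['machine'] (min_width=7, slack=6)
Line 9: ['lightbulb', 'if'] (min_width=12, slack=1)
Line 10: ['deep', 'wind'] (min_width=9, slack=4)
Line 11: ['cloud', 'glass'] (min_width=11, slack=2)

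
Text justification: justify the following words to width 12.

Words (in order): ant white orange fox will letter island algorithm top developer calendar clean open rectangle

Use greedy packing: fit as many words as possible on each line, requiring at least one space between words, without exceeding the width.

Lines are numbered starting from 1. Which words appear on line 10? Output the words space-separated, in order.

Line 1: ['ant', 'white'] (min_width=9, slack=3)
Line 2: ['orange', 'fox'] (min_width=10, slack=2)
Line 3: ['will', 'letter'] (min_width=11, slack=1)
Line 4: ['island'] (min_width=6, slack=6)
Line 5: ['algorithm'] (min_width=9, slack=3)
Line 6: ['top'] (min_width=3, slack=9)
Line 7: ['developer'] (min_width=9, slack=3)
Line 8: ['calendar'] (min_width=8, slack=4)
Line 9: ['clean', 'open'] (min_width=10, slack=2)
Line 10: ['rectangle'] (min_width=9, slack=3)

Answer: rectangle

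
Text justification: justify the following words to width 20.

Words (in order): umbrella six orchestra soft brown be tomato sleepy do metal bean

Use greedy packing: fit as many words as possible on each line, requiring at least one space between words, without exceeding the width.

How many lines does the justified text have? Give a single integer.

Answer: 4

Derivation:
Line 1: ['umbrella', 'six'] (min_width=12, slack=8)
Line 2: ['orchestra', 'soft', 'brown'] (min_width=20, slack=0)
Line 3: ['be', 'tomato', 'sleepy', 'do'] (min_width=19, slack=1)
Line 4: ['metal', 'bean'] (min_width=10, slack=10)
Total lines: 4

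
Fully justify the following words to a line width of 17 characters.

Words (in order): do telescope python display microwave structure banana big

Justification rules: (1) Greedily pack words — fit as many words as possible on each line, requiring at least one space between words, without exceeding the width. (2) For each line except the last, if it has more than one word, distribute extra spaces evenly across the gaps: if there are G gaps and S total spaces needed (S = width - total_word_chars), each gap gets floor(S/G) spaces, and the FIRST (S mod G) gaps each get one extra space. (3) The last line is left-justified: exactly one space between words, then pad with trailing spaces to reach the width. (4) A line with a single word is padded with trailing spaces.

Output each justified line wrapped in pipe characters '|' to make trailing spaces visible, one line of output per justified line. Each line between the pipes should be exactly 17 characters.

Line 1: ['do', 'telescope'] (min_width=12, slack=5)
Line 2: ['python', 'display'] (min_width=14, slack=3)
Line 3: ['microwave'] (min_width=9, slack=8)
Line 4: ['structure', 'banana'] (min_width=16, slack=1)
Line 5: ['big'] (min_width=3, slack=14)

Answer: |do      telescope|
|python    display|
|microwave        |
|structure  banana|
|big              |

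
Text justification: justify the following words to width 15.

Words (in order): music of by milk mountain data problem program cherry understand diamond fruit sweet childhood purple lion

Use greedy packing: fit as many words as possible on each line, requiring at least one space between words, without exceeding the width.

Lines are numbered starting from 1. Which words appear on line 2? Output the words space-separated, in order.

Answer: milk mountain

Derivation:
Line 1: ['music', 'of', 'by'] (min_width=11, slack=4)
Line 2: ['milk', 'mountain'] (min_width=13, slack=2)
Line 3: ['data', 'problem'] (min_width=12, slack=3)
Line 4: ['program', 'cherry'] (min_width=14, slack=1)
Line 5: ['understand'] (min_width=10, slack=5)
Line 6: ['diamond', 'fruit'] (min_width=13, slack=2)
Line 7: ['sweet', 'childhood'] (min_width=15, slack=0)
Line 8: ['purple', 'lion'] (min_width=11, slack=4)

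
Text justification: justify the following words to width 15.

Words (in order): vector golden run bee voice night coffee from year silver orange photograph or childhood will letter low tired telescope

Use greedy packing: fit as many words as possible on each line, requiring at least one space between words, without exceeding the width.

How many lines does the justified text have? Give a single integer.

Line 1: ['vector', 'golden'] (min_width=13, slack=2)
Line 2: ['run', 'bee', 'voice'] (min_width=13, slack=2)
Line 3: ['night', 'coffee'] (min_width=12, slack=3)
Line 4: ['from', 'year'] (min_width=9, slack=6)
Line 5: ['silver', 'orange'] (min_width=13, slack=2)
Line 6: ['photograph', 'or'] (min_width=13, slack=2)
Line 7: ['childhood', 'will'] (min_width=14, slack=1)
Line 8: ['letter', 'low'] (min_width=10, slack=5)
Line 9: ['tired', 'telescope'] (min_width=15, slack=0)
Total lines: 9

Answer: 9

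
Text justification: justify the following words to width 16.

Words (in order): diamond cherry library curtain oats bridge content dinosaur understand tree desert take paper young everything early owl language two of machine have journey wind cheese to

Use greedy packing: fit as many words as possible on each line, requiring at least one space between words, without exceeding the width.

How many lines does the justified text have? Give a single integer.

Line 1: ['diamond', 'cherry'] (min_width=14, slack=2)
Line 2: ['library', 'curtain'] (min_width=15, slack=1)
Line 3: ['oats', 'bridge'] (min_width=11, slack=5)
Line 4: ['content', 'dinosaur'] (min_width=16, slack=0)
Line 5: ['understand', 'tree'] (min_width=15, slack=1)
Line 6: ['desert', 'take'] (min_width=11, slack=5)
Line 7: ['paper', 'young'] (min_width=11, slack=5)
Line 8: ['everything', 'early'] (min_width=16, slack=0)
Line 9: ['owl', 'language', 'two'] (min_width=16, slack=0)
Line 10: ['of', 'machine', 'have'] (min_width=15, slack=1)
Line 11: ['journey', 'wind'] (min_width=12, slack=4)
Line 12: ['cheese', 'to'] (min_width=9, slack=7)
Total lines: 12

Answer: 12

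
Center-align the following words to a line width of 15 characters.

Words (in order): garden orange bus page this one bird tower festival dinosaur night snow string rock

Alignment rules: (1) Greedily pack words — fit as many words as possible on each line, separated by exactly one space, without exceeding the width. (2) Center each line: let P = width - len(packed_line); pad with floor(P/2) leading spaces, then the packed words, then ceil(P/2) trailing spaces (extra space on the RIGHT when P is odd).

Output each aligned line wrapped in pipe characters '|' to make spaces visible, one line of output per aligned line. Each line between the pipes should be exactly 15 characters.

Line 1: ['garden', 'orange'] (min_width=13, slack=2)
Line 2: ['bus', 'page', 'this'] (min_width=13, slack=2)
Line 3: ['one', 'bird', 'tower'] (min_width=14, slack=1)
Line 4: ['festival'] (min_width=8, slack=7)
Line 5: ['dinosaur', 'night'] (min_width=14, slack=1)
Line 6: ['snow', 'string'] (min_width=11, slack=4)
Line 7: ['rock'] (min_width=4, slack=11)

Answer: | garden orange |
| bus page this |
|one bird tower |
|   festival    |
|dinosaur night |
|  snow string  |
|     rock      |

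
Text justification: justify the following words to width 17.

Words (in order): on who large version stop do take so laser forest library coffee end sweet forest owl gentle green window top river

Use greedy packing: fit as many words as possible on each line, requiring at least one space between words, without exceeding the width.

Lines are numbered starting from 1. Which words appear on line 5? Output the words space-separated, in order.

Answer: coffee end sweet

Derivation:
Line 1: ['on', 'who', 'large'] (min_width=12, slack=5)
Line 2: ['version', 'stop', 'do'] (min_width=15, slack=2)
Line 3: ['take', 'so', 'laser'] (min_width=13, slack=4)
Line 4: ['forest', 'library'] (min_width=14, slack=3)
Line 5: ['coffee', 'end', 'sweet'] (min_width=16, slack=1)
Line 6: ['forest', 'owl', 'gentle'] (min_width=17, slack=0)
Line 7: ['green', 'window', 'top'] (min_width=16, slack=1)
Line 8: ['river'] (min_width=5, slack=12)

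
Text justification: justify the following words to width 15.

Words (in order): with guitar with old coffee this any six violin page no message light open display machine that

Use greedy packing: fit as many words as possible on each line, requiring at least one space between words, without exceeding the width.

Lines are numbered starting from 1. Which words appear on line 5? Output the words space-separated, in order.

Line 1: ['with', 'guitar'] (min_width=11, slack=4)
Line 2: ['with', 'old', 'coffee'] (min_width=15, slack=0)
Line 3: ['this', 'any', 'six'] (min_width=12, slack=3)
Line 4: ['violin', 'page', 'no'] (min_width=14, slack=1)
Line 5: ['message', 'light'] (min_width=13, slack=2)
Line 6: ['open', 'display'] (min_width=12, slack=3)
Line 7: ['machine', 'that'] (min_width=12, slack=3)

Answer: message light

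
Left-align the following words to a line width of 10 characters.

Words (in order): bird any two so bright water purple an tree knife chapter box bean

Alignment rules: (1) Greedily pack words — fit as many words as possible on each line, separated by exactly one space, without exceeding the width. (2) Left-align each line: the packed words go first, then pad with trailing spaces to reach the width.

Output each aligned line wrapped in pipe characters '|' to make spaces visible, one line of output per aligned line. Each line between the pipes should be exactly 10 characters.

Answer: |bird any  |
|two so    |
|bright    |
|water     |
|purple an |
|tree knife|
|chapter   |
|box bean  |

Derivation:
Line 1: ['bird', 'any'] (min_width=8, slack=2)
Line 2: ['two', 'so'] (min_width=6, slack=4)
Line 3: ['bright'] (min_width=6, slack=4)
Line 4: ['water'] (min_width=5, slack=5)
Line 5: ['purple', 'an'] (min_width=9, slack=1)
Line 6: ['tree', 'knife'] (min_width=10, slack=0)
Line 7: ['chapter'] (min_width=7, slack=3)
Line 8: ['box', 'bean'] (min_width=8, slack=2)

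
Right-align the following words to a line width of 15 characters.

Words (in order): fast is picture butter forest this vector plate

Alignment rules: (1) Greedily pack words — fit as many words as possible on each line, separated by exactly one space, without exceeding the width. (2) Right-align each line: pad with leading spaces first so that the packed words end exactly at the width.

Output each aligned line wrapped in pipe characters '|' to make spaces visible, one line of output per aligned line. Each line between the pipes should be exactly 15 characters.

Line 1: ['fast', 'is', 'picture'] (min_width=15, slack=0)
Line 2: ['butter', 'forest'] (min_width=13, slack=2)
Line 3: ['this', 'vector'] (min_width=11, slack=4)
Line 4: ['plate'] (min_width=5, slack=10)

Answer: |fast is picture|
|  butter forest|
|    this vector|
|          plate|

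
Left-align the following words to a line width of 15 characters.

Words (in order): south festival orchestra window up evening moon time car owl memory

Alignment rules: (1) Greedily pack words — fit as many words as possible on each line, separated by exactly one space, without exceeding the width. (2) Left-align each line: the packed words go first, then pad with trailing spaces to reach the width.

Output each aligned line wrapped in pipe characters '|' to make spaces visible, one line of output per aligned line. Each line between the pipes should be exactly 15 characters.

Line 1: ['south', 'festival'] (min_width=14, slack=1)
Line 2: ['orchestra'] (min_width=9, slack=6)
Line 3: ['window', 'up'] (min_width=9, slack=6)
Line 4: ['evening', 'moon'] (min_width=12, slack=3)
Line 5: ['time', 'car', 'owl'] (min_width=12, slack=3)
Line 6: ['memory'] (min_width=6, slack=9)

Answer: |south festival |
|orchestra      |
|window up      |
|evening moon   |
|time car owl   |
|memory         |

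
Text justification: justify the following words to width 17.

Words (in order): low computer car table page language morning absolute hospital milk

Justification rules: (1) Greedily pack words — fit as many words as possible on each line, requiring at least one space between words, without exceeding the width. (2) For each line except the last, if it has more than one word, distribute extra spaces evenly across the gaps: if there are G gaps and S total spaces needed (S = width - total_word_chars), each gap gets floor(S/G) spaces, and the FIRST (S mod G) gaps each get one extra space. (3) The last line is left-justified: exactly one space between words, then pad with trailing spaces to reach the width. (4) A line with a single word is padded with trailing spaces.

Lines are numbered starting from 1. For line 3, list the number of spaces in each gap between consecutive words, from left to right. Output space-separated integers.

Line 1: ['low', 'computer', 'car'] (min_width=16, slack=1)
Line 2: ['table', 'page'] (min_width=10, slack=7)
Line 3: ['language', 'morning'] (min_width=16, slack=1)
Line 4: ['absolute', 'hospital'] (min_width=17, slack=0)
Line 5: ['milk'] (min_width=4, slack=13)

Answer: 2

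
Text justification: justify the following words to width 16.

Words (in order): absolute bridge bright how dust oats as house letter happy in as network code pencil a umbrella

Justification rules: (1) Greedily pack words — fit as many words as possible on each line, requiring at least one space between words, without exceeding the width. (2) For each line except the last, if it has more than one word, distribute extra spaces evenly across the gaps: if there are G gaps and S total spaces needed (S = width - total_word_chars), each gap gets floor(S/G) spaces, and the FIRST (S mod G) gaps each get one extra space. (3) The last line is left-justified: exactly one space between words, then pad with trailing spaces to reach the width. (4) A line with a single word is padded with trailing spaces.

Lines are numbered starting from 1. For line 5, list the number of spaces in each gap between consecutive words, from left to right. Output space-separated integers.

Answer: 2 1

Derivation:
Line 1: ['absolute', 'bridge'] (min_width=15, slack=1)
Line 2: ['bright', 'how', 'dust'] (min_width=15, slack=1)
Line 3: ['oats', 'as', 'house'] (min_width=13, slack=3)
Line 4: ['letter', 'happy', 'in'] (min_width=15, slack=1)
Line 5: ['as', 'network', 'code'] (min_width=15, slack=1)
Line 6: ['pencil', 'a'] (min_width=8, slack=8)
Line 7: ['umbrella'] (min_width=8, slack=8)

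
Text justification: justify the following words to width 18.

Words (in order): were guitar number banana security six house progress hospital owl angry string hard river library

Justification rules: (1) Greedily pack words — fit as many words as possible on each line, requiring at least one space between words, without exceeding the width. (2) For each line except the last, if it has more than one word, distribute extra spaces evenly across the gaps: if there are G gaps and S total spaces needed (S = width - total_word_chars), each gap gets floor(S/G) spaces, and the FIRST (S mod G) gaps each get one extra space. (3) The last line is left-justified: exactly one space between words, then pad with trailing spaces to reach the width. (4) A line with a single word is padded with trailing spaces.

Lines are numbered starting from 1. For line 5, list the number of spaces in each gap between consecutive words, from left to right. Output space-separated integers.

Line 1: ['were', 'guitar', 'number'] (min_width=18, slack=0)
Line 2: ['banana', 'security'] (min_width=15, slack=3)
Line 3: ['six', 'house', 'progress'] (min_width=18, slack=0)
Line 4: ['hospital', 'owl', 'angry'] (min_width=18, slack=0)
Line 5: ['string', 'hard', 'river'] (min_width=17, slack=1)
Line 6: ['library'] (min_width=7, slack=11)

Answer: 2 1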